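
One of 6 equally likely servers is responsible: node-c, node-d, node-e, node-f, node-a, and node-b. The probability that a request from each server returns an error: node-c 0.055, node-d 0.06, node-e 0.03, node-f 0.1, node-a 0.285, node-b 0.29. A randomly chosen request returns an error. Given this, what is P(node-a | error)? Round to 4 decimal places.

With a uniform prior (1/6 each), posterior ∝ likelihood:
  node-c: 0.055
  node-d: 0.06
  node-e: 0.03
  node-f: 0.1
  node-a: 0.285
  node-b: 0.29
Total = 0.82.
P(node-a | evidence) = 0.285 / 0.82 ≈ 0.3476.

0.3476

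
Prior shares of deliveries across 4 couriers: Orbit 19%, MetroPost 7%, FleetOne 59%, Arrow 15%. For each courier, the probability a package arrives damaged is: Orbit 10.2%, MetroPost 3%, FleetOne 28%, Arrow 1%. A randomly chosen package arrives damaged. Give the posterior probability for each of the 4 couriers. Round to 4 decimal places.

Orbit 0.1030, MetroPost 0.0112, FleetOne 0.8779, Arrow 0.0080

Unnormalized posteriors (prior × likelihood):
  Orbit: 0.19 × 0.102 = 0.01938
  MetroPost: 0.07 × 0.03 = 0.0021
  FleetOne: 0.59 × 0.28 = 0.1652
  Arrow: 0.15 × 0.01 = 0.0015
Total = 0.18818.
P(Orbit | damaged) = 0.01938/0.18818 ≈ 0.1030
P(MetroPost | damaged) = 0.0021/0.18818 ≈ 0.0112
P(FleetOne | damaged) = 0.1652/0.18818 ≈ 0.8779
P(Arrow | damaged) = 0.0015/0.18818 ≈ 0.0080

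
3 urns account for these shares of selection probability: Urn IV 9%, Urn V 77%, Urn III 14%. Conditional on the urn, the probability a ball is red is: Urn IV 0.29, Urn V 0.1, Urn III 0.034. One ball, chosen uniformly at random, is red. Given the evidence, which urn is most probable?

Prior × likelihood for each hypothesis:
  Urn IV: 0.09 × 0.29 = 0.0261
  Urn V: 0.77 × 0.1 = 0.077
  Urn III: 0.14 × 0.034 = 0.00476
Sum = 0.10786.
Largest term belongs to Urn V, so Urn V is most probable.

Urn V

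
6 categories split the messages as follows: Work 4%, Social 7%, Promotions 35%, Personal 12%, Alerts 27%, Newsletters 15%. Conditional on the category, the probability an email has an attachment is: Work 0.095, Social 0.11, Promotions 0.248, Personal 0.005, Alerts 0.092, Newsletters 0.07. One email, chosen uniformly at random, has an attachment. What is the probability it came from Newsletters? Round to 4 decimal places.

0.0782

By Bayes' rule, posterior ∝ prior × likelihood:
  Work: 0.04 × 0.095 = 0.0038
  Social: 0.07 × 0.11 = 0.0077
  Promotions: 0.35 × 0.248 = 0.0868
  Personal: 0.12 × 0.005 = 0.0006
  Alerts: 0.27 × 0.092 = 0.02484
  Newsletters: 0.15 × 0.07 = 0.0105
Normalizing constant = 0.13424.
P(Newsletters | evidence) = 0.0105 / 0.13424 ≈ 0.0782.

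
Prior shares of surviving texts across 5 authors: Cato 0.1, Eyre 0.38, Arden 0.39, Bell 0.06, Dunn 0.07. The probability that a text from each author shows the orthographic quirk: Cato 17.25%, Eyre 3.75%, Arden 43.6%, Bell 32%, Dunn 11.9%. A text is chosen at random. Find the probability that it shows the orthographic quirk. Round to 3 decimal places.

By Bayes' rule, posterior ∝ prior × likelihood:
  Cato: 0.1 × 0.1725 = 0.01725
  Eyre: 0.38 × 0.0375 = 0.01425
  Arden: 0.39 × 0.436 = 0.17004
  Bell: 0.06 × 0.32 = 0.0192
  Dunn: 0.07 × 0.119 = 0.00833
P(quirk) = 0.01725 + 0.01425 + 0.17004 + 0.0192 + 0.00833 = 0.22907 → 0.229.

0.229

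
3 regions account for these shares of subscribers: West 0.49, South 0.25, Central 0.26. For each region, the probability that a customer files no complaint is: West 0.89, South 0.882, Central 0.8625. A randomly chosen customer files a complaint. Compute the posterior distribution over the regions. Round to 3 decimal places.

Taking complements, P(complaint | each) = West 0.11, South 0.118, Central 0.1375.
By Bayes' rule, posterior ∝ prior × likelihood:
  West: 0.49 × 0.11 = 0.0539
  South: 0.25 × 0.118 = 0.0295
  Central: 0.26 × 0.1375 = 0.03575
Total = 0.11915.
P(West | complaint) = 0.0539/0.11915 ≈ 0.452
P(South | complaint) = 0.0295/0.11915 ≈ 0.248
P(Central | complaint) = 0.03575/0.11915 ≈ 0.300

West 0.452, South 0.248, Central 0.300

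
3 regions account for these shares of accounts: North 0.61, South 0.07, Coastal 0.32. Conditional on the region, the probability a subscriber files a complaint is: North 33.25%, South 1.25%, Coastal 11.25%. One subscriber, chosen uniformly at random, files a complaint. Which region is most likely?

North

By Bayes' rule, posterior ∝ prior × likelihood:
  North: 0.61 × 0.3325 = 0.202825
  South: 0.07 × 0.0125 = 0.000875
  Coastal: 0.32 × 0.1125 = 0.036
Normalizing constant = 0.2397.
Largest term belongs to North, so North is most probable.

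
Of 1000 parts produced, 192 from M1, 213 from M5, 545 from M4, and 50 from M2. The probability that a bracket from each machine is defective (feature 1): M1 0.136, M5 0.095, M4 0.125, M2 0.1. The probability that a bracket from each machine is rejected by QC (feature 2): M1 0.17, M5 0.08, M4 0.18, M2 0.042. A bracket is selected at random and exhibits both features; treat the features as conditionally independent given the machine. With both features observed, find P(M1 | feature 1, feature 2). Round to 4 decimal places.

0.2396

Unnormalized posteriors (prior × likelihood):
  M1: 0.192 × 0.136 × 0.17 = 0.00443904
  M5: 0.213 × 0.095 × 0.08 = 0.0016188
  M4: 0.545 × 0.125 × 0.18 = 0.0122625
  M2: 0.05 × 0.1 × 0.042 = 0.00021
Normalizing constant = 0.01853034.
P(M1 | evidence) = 0.00443904 / 0.01853034 ≈ 0.2396.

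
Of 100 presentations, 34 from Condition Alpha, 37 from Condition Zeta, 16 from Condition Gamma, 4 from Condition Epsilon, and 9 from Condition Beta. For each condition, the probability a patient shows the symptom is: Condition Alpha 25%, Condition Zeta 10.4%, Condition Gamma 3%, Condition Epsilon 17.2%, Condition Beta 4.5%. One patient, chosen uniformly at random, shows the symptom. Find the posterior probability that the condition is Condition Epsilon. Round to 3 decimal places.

0.049

Unnormalized posteriors (prior × likelihood):
  Condition Alpha: 0.34 × 0.25 = 0.085
  Condition Zeta: 0.37 × 0.104 = 0.03848
  Condition Gamma: 0.16 × 0.03 = 0.0048
  Condition Epsilon: 0.04 × 0.172 = 0.00688
  Condition Beta: 0.09 × 0.045 = 0.00405
Total = 0.13921.
P(Condition Epsilon | evidence) = 0.00688 / 0.13921 ≈ 0.049.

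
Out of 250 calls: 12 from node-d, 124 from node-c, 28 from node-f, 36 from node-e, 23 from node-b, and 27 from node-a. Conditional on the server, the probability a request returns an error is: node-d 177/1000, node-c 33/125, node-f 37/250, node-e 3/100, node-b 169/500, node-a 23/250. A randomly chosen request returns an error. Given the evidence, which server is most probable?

node-c

Unnormalized posteriors (prior × likelihood):
  node-d: 0.048 × 0.177 = 0.008496
  node-c: 0.496 × 0.264 = 0.130944
  node-f: 0.112 × 0.148 = 0.016576
  node-e: 0.144 × 0.03 = 0.00432
  node-b: 0.092 × 0.338 = 0.031096
  node-a: 0.108 × 0.092 = 0.009936
Sum = 0.201368.
Largest term belongs to node-c, so node-c is most probable.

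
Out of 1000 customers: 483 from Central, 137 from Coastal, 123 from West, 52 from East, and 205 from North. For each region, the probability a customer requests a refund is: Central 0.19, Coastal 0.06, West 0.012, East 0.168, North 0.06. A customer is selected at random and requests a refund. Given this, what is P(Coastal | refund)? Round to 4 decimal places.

Compute prior × likelihood for every hypothesis:
  Central: 0.483 × 0.19 = 0.09177
  Coastal: 0.137 × 0.06 = 0.00822
  West: 0.123 × 0.012 = 0.001476
  East: 0.052 × 0.168 = 0.008736
  North: 0.205 × 0.06 = 0.0123
Normalizing constant = 0.122502.
P(Coastal | evidence) = 0.00822 / 0.122502 ≈ 0.0671.

0.0671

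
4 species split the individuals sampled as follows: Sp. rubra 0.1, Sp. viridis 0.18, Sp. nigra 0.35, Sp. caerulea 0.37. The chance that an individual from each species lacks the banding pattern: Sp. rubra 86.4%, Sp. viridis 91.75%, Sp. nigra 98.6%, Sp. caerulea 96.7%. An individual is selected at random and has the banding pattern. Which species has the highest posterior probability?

Sp. viridis

Taking complements, P(banded | each) = Sp. rubra 0.136, Sp. viridis 0.0825, Sp. nigra 0.014, Sp. caerulea 0.033.
By Bayes' rule, posterior ∝ prior × likelihood:
  Sp. rubra: 0.1 × 0.136 = 0.0136
  Sp. viridis: 0.18 × 0.0825 = 0.01485
  Sp. nigra: 0.35 × 0.014 = 0.0049
  Sp. caerulea: 0.37 × 0.033 = 0.01221
Normalizing constant = 0.04556.
Largest term belongs to Sp. viridis, so Sp. viridis is most probable.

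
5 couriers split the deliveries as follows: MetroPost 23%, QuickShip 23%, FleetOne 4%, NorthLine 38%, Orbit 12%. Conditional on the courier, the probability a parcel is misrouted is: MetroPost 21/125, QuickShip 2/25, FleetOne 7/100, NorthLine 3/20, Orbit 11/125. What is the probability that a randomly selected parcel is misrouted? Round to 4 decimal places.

0.1274

By Bayes' rule, posterior ∝ prior × likelihood:
  MetroPost: 0.23 × 0.168 = 0.03864
  QuickShip: 0.23 × 0.08 = 0.0184
  FleetOne: 0.04 × 0.07 = 0.0028
  NorthLine: 0.38 × 0.15 = 0.057
  Orbit: 0.12 × 0.088 = 0.01056
P(misrouted) = 0.03864 + 0.0184 + 0.0028 + 0.057 + 0.01056 = 0.1274 → 0.1274.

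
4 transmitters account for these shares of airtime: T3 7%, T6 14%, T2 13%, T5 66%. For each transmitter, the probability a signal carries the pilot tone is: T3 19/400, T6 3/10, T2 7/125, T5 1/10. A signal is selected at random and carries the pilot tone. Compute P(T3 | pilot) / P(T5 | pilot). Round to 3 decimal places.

Compute prior × likelihood for every hypothesis:
  T3: 0.07 × 0.0475 = 0.003325
  T6: 0.14 × 0.3 = 0.042
  T2: 0.13 × 0.056 = 0.00728
  T5: 0.66 × 0.1 = 0.066
Normalizing constant = 0.118605.
The ratio is 0.003325 / 0.066 (the normalizer cancels) = 0.050.

0.050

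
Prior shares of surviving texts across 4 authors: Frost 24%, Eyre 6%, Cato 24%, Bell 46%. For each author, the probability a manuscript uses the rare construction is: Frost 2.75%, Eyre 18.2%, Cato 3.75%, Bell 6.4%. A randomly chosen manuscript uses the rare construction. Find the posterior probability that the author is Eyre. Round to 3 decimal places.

Unnormalized posteriors (prior × likelihood):
  Frost: 0.24 × 0.0275 = 0.0066
  Eyre: 0.06 × 0.182 = 0.01092
  Cato: 0.24 × 0.0375 = 0.009
  Bell: 0.46 × 0.064 = 0.02944
Total = 0.05596.
P(Eyre | evidence) = 0.01092 / 0.05596 ≈ 0.195.

0.195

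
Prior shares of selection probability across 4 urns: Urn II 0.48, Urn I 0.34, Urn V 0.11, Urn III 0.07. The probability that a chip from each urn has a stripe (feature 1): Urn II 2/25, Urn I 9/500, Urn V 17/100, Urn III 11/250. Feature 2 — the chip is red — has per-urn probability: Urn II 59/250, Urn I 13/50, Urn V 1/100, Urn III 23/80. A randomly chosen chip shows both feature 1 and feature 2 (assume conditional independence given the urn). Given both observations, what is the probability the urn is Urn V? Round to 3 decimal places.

0.016

Prior × likelihood for each hypothesis:
  Urn II: 0.48 × 0.08 × 0.236 = 0.0090624
  Urn I: 0.34 × 0.018 × 0.26 = 0.0015912
  Urn V: 0.11 × 0.17 × 0.01 = 0.000187
  Urn III: 0.07 × 0.044 × 0.2875 = 0.0008855
Sum = 0.0117261.
P(Urn V | evidence) = 0.000187 / 0.0117261 ≈ 0.016.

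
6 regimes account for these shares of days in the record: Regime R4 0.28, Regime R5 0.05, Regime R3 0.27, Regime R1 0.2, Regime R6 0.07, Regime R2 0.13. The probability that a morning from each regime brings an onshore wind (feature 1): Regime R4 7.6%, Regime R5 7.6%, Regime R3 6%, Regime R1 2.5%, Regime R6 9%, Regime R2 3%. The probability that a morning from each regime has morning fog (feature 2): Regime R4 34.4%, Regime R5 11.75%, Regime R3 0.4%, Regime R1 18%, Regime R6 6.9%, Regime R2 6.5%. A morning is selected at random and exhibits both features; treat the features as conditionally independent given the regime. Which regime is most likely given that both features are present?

Prior × likelihood for each hypothesis:
  Regime R4: 0.28 × 0.076 × 0.344 = 0.00732032
  Regime R5: 0.05 × 0.076 × 0.1175 = 0.0004465
  Regime R3: 0.27 × 0.06 × 0.004 = 0.0000648
  Regime R1: 0.2 × 0.025 × 0.18 = 0.0009
  Regime R6: 0.07 × 0.09 × 0.069 = 0.0004347
  Regime R2: 0.13 × 0.03 × 0.065 = 0.0002535
Total = 0.00941982.
Largest term belongs to Regime R4, so Regime R4 is most probable.

Regime R4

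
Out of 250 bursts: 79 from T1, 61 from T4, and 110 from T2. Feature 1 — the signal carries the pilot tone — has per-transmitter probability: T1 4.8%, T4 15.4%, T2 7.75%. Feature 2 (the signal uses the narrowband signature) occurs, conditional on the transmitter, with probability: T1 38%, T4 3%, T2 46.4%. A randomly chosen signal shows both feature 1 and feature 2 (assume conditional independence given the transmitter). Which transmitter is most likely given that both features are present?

Unnormalized posteriors (prior × likelihood):
  T1: 0.316 × 0.048 × 0.38 = 0.00576384
  T4: 0.244 × 0.154 × 0.03 = 0.00112728
  T2: 0.44 × 0.0775 × 0.464 = 0.0158224
Sum = 0.02271352.
Largest term belongs to T2, so T2 is most probable.

T2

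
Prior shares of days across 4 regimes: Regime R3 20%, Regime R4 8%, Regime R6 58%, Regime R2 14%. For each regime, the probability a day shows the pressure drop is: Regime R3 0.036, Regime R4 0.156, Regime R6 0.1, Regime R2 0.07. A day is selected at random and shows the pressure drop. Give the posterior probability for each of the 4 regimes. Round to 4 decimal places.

Regime R3 0.0823, Regime R4 0.1427, Regime R6 0.6630, Regime R2 0.1120

By Bayes' rule, posterior ∝ prior × likelihood:
  Regime R3: 0.2 × 0.036 = 0.0072
  Regime R4: 0.08 × 0.156 = 0.01248
  Regime R6: 0.58 × 0.1 = 0.058
  Regime R2: 0.14 × 0.07 = 0.0098
Normalizing constant = 0.08748.
P(Regime R3 | drop) = 0.0072/0.08748 ≈ 0.0823
P(Regime R4 | drop) = 0.01248/0.08748 ≈ 0.1427
P(Regime R6 | drop) = 0.058/0.08748 ≈ 0.6630
P(Regime R2 | drop) = 0.0098/0.08748 ≈ 0.1120
(Check: 0.0823+0.1427+0.6630+0.1120 = 1.0000.)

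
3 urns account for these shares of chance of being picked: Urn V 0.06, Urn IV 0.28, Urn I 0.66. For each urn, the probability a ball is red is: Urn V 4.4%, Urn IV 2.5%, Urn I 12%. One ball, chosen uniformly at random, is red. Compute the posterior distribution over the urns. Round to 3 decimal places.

Urn V 0.030, Urn IV 0.079, Urn I 0.891

Prior × likelihood for each hypothesis:
  Urn V: 0.06 × 0.044 = 0.00264
  Urn IV: 0.28 × 0.025 = 0.007
  Urn I: 0.66 × 0.12 = 0.0792
Total = 0.08884.
P(Urn V | red) = 0.00264/0.08884 ≈ 0.030
P(Urn IV | red) = 0.007/0.08884 ≈ 0.079
P(Urn I | red) = 0.0792/0.08884 ≈ 0.891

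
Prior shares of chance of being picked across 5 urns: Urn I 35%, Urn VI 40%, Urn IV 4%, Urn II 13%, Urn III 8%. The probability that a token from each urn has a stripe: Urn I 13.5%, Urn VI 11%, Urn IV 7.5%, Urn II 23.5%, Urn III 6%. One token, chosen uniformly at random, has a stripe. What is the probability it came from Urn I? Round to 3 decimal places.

Unnormalized posteriors (prior × likelihood):
  Urn I: 0.35 × 0.135 = 0.04725
  Urn VI: 0.4 × 0.11 = 0.044
  Urn IV: 0.04 × 0.075 = 0.003
  Urn II: 0.13 × 0.235 = 0.03055
  Urn III: 0.08 × 0.06 = 0.0048
Total = 0.1296.
P(Urn I | evidence) = 0.04725 / 0.1296 ≈ 0.365.

0.365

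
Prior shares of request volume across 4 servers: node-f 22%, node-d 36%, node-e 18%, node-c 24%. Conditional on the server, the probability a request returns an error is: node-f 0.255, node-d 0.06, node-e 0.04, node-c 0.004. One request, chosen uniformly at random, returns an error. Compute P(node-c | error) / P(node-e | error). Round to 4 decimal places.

0.1333

Compute prior × likelihood for every hypothesis:
  node-f: 0.22 × 0.255 = 0.0561
  node-d: 0.36 × 0.06 = 0.0216
  node-e: 0.18 × 0.04 = 0.0072
  node-c: 0.24 × 0.004 = 0.00096
Normalizing constant = 0.08586.
The ratio is 0.00096 / 0.0072 (the normalizer cancels) = 0.1333.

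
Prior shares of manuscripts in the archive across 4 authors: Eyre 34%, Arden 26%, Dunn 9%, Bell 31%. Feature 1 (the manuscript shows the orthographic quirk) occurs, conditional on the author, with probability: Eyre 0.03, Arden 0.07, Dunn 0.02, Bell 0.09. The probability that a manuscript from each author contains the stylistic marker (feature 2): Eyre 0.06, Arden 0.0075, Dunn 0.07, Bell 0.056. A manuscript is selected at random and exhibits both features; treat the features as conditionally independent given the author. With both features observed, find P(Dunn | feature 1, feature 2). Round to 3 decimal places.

By Bayes' rule, posterior ∝ prior × likelihood:
  Eyre: 0.34 × 0.03 × 0.06 = 0.000612
  Arden: 0.26 × 0.07 × 0.0075 = 0.0001365
  Dunn: 0.09 × 0.02 × 0.07 = 0.000126
  Bell: 0.31 × 0.09 × 0.056 = 0.0015624
Total = 0.0024369.
P(Dunn | evidence) = 0.000126 / 0.0024369 ≈ 0.052.

0.052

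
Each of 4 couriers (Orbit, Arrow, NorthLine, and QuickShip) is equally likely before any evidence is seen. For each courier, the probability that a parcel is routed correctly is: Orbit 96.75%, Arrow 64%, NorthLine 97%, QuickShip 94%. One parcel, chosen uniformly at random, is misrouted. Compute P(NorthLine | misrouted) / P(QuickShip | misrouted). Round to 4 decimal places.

0.5000

Taking complements, P(misrouted | each) = Orbit 0.0325, Arrow 0.36, NorthLine 0.03, QuickShip 0.06.
With a uniform prior (1/4 each), posterior ∝ likelihood:
  Orbit: 0.0325
  Arrow: 0.36
  NorthLine: 0.03
  QuickShip: 0.06
Normalizing constant = 0.4825.
The ratio is 0.03 / 0.06 (the normalizer cancels) = 0.5000.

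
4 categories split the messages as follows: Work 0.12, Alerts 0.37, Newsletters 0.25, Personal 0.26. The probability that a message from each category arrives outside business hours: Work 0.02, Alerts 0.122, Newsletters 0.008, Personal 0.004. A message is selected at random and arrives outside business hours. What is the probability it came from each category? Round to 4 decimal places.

Work 0.0474, Alerts 0.8924, Newsletters 0.0395, Personal 0.0206

Prior × likelihood for each hypothesis:
  Work: 0.12 × 0.02 = 0.0024
  Alerts: 0.37 × 0.122 = 0.04514
  Newsletters: 0.25 × 0.008 = 0.002
  Personal: 0.26 × 0.004 = 0.00104
Total = 0.05058.
P(Work | off-hours) = 0.0024/0.05058 ≈ 0.0474
P(Alerts | off-hours) = 0.04514/0.05058 ≈ 0.8924
P(Newsletters | off-hours) = 0.002/0.05058 ≈ 0.0395
P(Personal | off-hours) = 0.00104/0.05058 ≈ 0.0206
(Check: 0.0474+0.8924+0.0395+0.0206 = 0.9999.)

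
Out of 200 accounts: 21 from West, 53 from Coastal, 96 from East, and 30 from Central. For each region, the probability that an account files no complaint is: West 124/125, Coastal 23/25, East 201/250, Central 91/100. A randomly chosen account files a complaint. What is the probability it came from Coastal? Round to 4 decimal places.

0.1636

Taking complements, P(complaint | each) = West 0.008, Coastal 0.08, East 0.196, Central 0.09.
Compute prior × likelihood for every hypothesis:
  West: 0.105 × 0.008 = 0.00084
  Coastal: 0.265 × 0.08 = 0.0212
  East: 0.48 × 0.196 = 0.09408
  Central: 0.15 × 0.09 = 0.0135
Total = 0.12962.
P(Coastal | evidence) = 0.0212 / 0.12962 ≈ 0.1636.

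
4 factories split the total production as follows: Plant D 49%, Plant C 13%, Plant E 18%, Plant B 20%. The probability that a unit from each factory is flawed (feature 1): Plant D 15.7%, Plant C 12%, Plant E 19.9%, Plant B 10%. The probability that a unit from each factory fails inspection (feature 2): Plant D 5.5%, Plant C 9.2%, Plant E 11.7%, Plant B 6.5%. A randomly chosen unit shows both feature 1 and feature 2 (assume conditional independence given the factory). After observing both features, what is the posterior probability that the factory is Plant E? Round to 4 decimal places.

By Bayes' rule, posterior ∝ prior × likelihood:
  Plant D: 0.49 × 0.157 × 0.055 = 0.00423115
  Plant C: 0.13 × 0.12 × 0.092 = 0.0014352
  Plant E: 0.18 × 0.199 × 0.117 = 0.00419094
  Plant B: 0.2 × 0.1 × 0.065 = 0.0013
Total = 0.01115729.
P(Plant E | evidence) = 0.00419094 / 0.01115729 ≈ 0.3756.

0.3756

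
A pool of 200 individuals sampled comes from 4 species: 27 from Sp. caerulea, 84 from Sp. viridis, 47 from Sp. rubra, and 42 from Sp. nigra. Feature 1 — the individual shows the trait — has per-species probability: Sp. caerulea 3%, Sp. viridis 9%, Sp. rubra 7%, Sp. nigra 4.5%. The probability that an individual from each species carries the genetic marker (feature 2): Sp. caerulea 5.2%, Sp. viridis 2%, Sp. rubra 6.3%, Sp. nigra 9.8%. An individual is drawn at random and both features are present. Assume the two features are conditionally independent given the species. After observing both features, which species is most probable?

Compute prior × likelihood for every hypothesis:
  Sp. caerulea: 0.135 × 0.03 × 0.052 = 0.0002106
  Sp. viridis: 0.42 × 0.09 × 0.02 = 0.000756
  Sp. rubra: 0.235 × 0.07 × 0.063 = 0.00103635
  Sp. nigra: 0.21 × 0.045 × 0.098 = 0.0009261
Total = 0.00292905.
Largest term belongs to Sp. rubra, so Sp. rubra is most probable.

Sp. rubra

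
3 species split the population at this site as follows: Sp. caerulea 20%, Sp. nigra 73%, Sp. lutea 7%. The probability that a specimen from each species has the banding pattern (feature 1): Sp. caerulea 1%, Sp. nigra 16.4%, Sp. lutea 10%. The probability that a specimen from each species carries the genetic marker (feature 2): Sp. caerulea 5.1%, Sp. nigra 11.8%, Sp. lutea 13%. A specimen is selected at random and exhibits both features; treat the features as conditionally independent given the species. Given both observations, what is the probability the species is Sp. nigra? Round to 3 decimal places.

0.933

Unnormalized posteriors (prior × likelihood):
  Sp. caerulea: 0.2 × 0.01 × 0.051 = 0.000102
  Sp. nigra: 0.73 × 0.164 × 0.118 = 0.01412696
  Sp. lutea: 0.07 × 0.1 × 0.13 = 0.00091
Sum = 0.01513896.
P(Sp. nigra | evidence) = 0.01412696 / 0.01513896 ≈ 0.933.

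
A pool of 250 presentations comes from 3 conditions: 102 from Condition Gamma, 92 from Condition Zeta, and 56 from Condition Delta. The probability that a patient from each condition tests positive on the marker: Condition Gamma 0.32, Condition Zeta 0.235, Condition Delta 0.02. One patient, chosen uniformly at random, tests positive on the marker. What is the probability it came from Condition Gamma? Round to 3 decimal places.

By Bayes' rule, posterior ∝ prior × likelihood:
  Condition Gamma: 0.408 × 0.32 = 0.13056
  Condition Zeta: 0.368 × 0.235 = 0.08648
  Condition Delta: 0.224 × 0.02 = 0.00448
Sum = 0.22152.
P(Condition Gamma | evidence) = 0.13056 / 0.22152 ≈ 0.589.

0.589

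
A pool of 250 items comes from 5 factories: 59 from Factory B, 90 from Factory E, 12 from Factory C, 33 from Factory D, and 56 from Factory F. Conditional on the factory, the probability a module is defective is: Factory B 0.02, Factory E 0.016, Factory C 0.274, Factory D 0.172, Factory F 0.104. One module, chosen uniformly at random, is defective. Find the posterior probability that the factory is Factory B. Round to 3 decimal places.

0.068

Compute prior × likelihood for every hypothesis:
  Factory B: 0.236 × 0.02 = 0.00472
  Factory E: 0.36 × 0.016 = 0.00576
  Factory C: 0.048 × 0.274 = 0.013152
  Factory D: 0.132 × 0.172 = 0.022704
  Factory F: 0.224 × 0.104 = 0.023296
Sum = 0.069632.
P(Factory B | evidence) = 0.00472 / 0.069632 ≈ 0.068.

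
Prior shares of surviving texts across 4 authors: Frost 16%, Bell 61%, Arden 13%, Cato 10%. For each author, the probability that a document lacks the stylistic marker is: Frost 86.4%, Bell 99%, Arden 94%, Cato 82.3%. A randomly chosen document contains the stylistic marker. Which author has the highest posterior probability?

Frost

Taking complements, P(marker | each) = Frost 0.136, Bell 0.01, Arden 0.06, Cato 0.177.
Prior × likelihood for each hypothesis:
  Frost: 0.16 × 0.136 = 0.02176
  Bell: 0.61 × 0.01 = 0.0061
  Arden: 0.13 × 0.06 = 0.0078
  Cato: 0.1 × 0.177 = 0.0177
Normalizing constant = 0.05336.
Largest term belongs to Frost, so Frost is most probable.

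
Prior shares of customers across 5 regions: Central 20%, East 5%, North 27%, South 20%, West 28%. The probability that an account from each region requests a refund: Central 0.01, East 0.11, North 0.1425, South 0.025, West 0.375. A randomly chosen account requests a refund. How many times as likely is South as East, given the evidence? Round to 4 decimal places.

0.9091

Prior × likelihood for each hypothesis:
  Central: 0.2 × 0.01 = 0.002
  East: 0.05 × 0.11 = 0.0055
  North: 0.27 × 0.1425 = 0.038475
  South: 0.2 × 0.025 = 0.005
  West: 0.28 × 0.375 = 0.105
Sum = 0.155975.
The ratio is 0.005 / 0.0055 (the normalizer cancels) = 0.9091.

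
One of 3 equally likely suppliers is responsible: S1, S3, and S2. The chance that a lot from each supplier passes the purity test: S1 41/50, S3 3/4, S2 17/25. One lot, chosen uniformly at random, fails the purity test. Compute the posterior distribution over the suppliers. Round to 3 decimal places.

S1 0.240, S3 0.333, S2 0.427

Taking complements, P(off-spec | each) = S1 0.18, S3 0.25, S2 0.32.
Since the prior is uniform, the posterior is proportional to the likelihood:
  S1: 0.18
  S3: 0.25
  S2: 0.32
Sum = 0.75.
P(S1 | off-spec) = 0.18/0.75 ≈ 0.240
P(S3 | off-spec) = 0.25/0.75 ≈ 0.333
P(S2 | off-spec) = 0.32/0.75 ≈ 0.427
(Check: 0.240+0.333+0.427 = 1.000.)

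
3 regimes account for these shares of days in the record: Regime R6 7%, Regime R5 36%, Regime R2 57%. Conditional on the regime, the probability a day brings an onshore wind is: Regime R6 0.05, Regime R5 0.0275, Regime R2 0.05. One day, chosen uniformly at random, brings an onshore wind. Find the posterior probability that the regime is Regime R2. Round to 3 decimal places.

0.680

Unnormalized posteriors (prior × likelihood):
  Regime R6: 0.07 × 0.05 = 0.0035
  Regime R5: 0.36 × 0.0275 = 0.0099
  Regime R2: 0.57 × 0.05 = 0.0285
Normalizing constant = 0.0419.
P(Regime R2 | evidence) = 0.0285 / 0.0419 ≈ 0.680.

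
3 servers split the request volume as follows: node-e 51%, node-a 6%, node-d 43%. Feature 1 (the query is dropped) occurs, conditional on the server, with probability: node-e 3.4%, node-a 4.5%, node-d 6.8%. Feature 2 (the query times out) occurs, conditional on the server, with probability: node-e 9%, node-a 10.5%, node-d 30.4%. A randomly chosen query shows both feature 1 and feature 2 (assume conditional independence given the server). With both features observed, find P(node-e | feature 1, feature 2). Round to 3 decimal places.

0.145

Prior × likelihood for each hypothesis:
  node-e: 0.51 × 0.034 × 0.09 = 0.0015606
  node-a: 0.06 × 0.045 × 0.105 = 0.0002835
  node-d: 0.43 × 0.068 × 0.304 = 0.00888896
Total = 0.01073306.
P(node-e | evidence) = 0.0015606 / 0.01073306 ≈ 0.145.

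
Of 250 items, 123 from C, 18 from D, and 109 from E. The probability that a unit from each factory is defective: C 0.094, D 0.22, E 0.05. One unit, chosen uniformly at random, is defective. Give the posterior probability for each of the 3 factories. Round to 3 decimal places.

Unnormalized posteriors (prior × likelihood):
  C: 0.492 × 0.094 = 0.046248
  D: 0.072 × 0.22 = 0.01584
  E: 0.436 × 0.05 = 0.0218
Sum = 0.083888.
P(C | defective) = 0.046248/0.083888 ≈ 0.551
P(D | defective) = 0.01584/0.083888 ≈ 0.189
P(E | defective) = 0.0218/0.083888 ≈ 0.260
(Check: 0.551+0.189+0.260 = 1.000.)

C 0.551, D 0.189, E 0.260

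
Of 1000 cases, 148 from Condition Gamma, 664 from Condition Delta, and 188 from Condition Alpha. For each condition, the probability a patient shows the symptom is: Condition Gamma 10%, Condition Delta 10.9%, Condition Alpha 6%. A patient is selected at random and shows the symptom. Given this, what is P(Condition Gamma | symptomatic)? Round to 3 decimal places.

Prior × likelihood for each hypothesis:
  Condition Gamma: 0.148 × 0.1 = 0.0148
  Condition Delta: 0.664 × 0.109 = 0.072376
  Condition Alpha: 0.188 × 0.06 = 0.01128
Sum = 0.098456.
P(Condition Gamma | evidence) = 0.0148 / 0.098456 ≈ 0.150.

0.150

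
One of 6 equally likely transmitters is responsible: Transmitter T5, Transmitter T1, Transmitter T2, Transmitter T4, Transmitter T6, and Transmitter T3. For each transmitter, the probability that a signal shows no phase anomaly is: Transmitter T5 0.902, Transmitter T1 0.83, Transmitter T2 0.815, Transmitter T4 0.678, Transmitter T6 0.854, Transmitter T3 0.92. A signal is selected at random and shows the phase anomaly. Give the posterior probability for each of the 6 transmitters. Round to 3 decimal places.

Transmitter T5 0.098, Transmitter T1 0.170, Transmitter T2 0.185, Transmitter T4 0.322, Transmitter T6 0.146, Transmitter T3 0.080

Taking complements, P(anomaly | each) = Transmitter T5 0.098, Transmitter T1 0.17, Transmitter T2 0.185, Transmitter T4 0.322, Transmitter T6 0.146, Transmitter T3 0.08.
With a uniform prior (1/6 each), posterior ∝ likelihood:
  Transmitter T5: 0.098
  Transmitter T1: 0.17
  Transmitter T2: 0.185
  Transmitter T4: 0.322
  Transmitter T6: 0.146
  Transmitter T3: 0.08
Total = 1.001.
P(Transmitter T5 | anomaly) = 0.098/1.001 ≈ 0.098
P(Transmitter T1 | anomaly) = 0.17/1.001 ≈ 0.170
P(Transmitter T2 | anomaly) = 0.185/1.001 ≈ 0.185
P(Transmitter T4 | anomaly) = 0.322/1.001 ≈ 0.322
P(Transmitter T6 | anomaly) = 0.146/1.001 ≈ 0.146
P(Transmitter T3 | anomaly) = 0.08/1.001 ≈ 0.080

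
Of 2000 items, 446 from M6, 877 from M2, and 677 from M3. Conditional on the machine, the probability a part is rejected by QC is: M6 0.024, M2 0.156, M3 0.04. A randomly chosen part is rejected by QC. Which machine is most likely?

M2

Prior × likelihood for each hypothesis:
  M6: 0.223 × 0.024 = 0.005352
  M2: 0.4385 × 0.156 = 0.068406
  M3: 0.3385 × 0.04 = 0.01354
Total = 0.087298.
Largest term belongs to M2, so M2 is most probable.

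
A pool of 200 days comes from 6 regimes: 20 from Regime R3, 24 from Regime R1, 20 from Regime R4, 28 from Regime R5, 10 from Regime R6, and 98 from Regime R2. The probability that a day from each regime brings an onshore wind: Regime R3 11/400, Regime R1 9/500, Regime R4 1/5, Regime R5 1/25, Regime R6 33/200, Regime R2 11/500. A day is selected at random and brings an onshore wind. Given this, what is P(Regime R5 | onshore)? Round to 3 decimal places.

0.113

Compute prior × likelihood for every hypothesis:
  Regime R3: 0.1 × 0.0275 = 0.00275
  Regime R1: 0.12 × 0.018 = 0.00216
  Regime R4: 0.1 × 0.2 = 0.02
  Regime R5: 0.14 × 0.04 = 0.0056
  Regime R6: 0.05 × 0.165 = 0.00825
  Regime R2: 0.49 × 0.022 = 0.01078
Sum = 0.04954.
P(Regime R5 | evidence) = 0.0056 / 0.04954 ≈ 0.113.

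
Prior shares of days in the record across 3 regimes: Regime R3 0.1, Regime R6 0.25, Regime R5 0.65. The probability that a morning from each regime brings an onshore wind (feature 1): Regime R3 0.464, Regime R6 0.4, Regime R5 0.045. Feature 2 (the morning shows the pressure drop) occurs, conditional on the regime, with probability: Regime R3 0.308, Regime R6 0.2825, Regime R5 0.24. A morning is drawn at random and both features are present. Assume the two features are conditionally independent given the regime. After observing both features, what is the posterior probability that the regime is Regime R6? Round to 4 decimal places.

Compute prior × likelihood for every hypothesis:
  Regime R3: 0.1 × 0.464 × 0.308 = 0.0142912
  Regime R6: 0.25 × 0.4 × 0.2825 = 0.02825
  Regime R5: 0.65 × 0.045 × 0.24 = 0.00702
Normalizing constant = 0.0495612.
P(Regime R6 | evidence) = 0.02825 / 0.0495612 ≈ 0.5700.

0.5700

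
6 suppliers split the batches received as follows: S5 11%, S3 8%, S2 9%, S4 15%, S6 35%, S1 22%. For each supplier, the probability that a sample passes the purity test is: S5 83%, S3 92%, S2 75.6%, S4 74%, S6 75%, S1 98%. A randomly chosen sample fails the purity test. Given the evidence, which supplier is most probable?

Taking complements, P(off-spec | each) = S5 0.17, S3 0.08, S2 0.244, S4 0.26, S6 0.25, S1 0.02.
By Bayes' rule, posterior ∝ prior × likelihood:
  S5: 0.11 × 0.17 = 0.0187
  S3: 0.08 × 0.08 = 0.0064
  S2: 0.09 × 0.244 = 0.02196
  S4: 0.15 × 0.26 = 0.039
  S6: 0.35 × 0.25 = 0.0875
  S1: 0.22 × 0.02 = 0.0044
Normalizing constant = 0.17796.
Largest term belongs to S6, so S6 is most probable.

S6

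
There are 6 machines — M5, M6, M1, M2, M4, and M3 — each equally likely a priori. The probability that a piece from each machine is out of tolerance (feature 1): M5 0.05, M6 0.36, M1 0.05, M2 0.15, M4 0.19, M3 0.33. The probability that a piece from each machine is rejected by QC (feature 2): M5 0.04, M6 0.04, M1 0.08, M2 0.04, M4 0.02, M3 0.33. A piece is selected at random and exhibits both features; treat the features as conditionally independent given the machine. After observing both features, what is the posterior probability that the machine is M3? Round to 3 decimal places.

Since the prior is uniform, the posterior is proportional to the likelihood:
  M5: 0.05 × 0.04 = 0.002
  M6: 0.36 × 0.04 = 0.0144
  M1: 0.05 × 0.08 = 0.004
  M2: 0.15 × 0.04 = 0.006
  M4: 0.19 × 0.02 = 0.0038
  M3: 0.33 × 0.33 = 0.1089
Normalizing constant = 0.1391.
P(M3 | evidence) = 0.1089 / 0.1391 ≈ 0.783.

0.783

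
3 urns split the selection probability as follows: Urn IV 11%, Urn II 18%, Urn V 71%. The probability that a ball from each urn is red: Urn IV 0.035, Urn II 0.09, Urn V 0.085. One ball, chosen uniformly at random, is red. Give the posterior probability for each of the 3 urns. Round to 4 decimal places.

Urn IV 0.0479, Urn II 0.2015, Urn V 0.7506

By Bayes' rule, posterior ∝ prior × likelihood:
  Urn IV: 0.11 × 0.035 = 0.00385
  Urn II: 0.18 × 0.09 = 0.0162
  Urn V: 0.71 × 0.085 = 0.06035
Total = 0.0804.
P(Urn IV | red) = 0.00385/0.0804 ≈ 0.0479
P(Urn II | red) = 0.0162/0.0804 ≈ 0.2015
P(Urn V | red) = 0.06035/0.0804 ≈ 0.7506
(Check: 0.0479+0.2015+0.7506 = 1.0000.)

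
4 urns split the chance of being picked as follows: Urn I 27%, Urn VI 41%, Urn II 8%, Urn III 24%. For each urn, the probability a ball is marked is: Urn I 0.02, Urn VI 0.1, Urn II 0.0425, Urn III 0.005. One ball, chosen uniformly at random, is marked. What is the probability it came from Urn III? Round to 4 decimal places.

Prior × likelihood for each hypothesis:
  Urn I: 0.27 × 0.02 = 0.0054
  Urn VI: 0.41 × 0.1 = 0.041
  Urn II: 0.08 × 0.0425 = 0.0034
  Urn III: 0.24 × 0.005 = 0.0012
Sum = 0.051.
P(Urn III | evidence) = 0.0012 / 0.051 ≈ 0.0235.

0.0235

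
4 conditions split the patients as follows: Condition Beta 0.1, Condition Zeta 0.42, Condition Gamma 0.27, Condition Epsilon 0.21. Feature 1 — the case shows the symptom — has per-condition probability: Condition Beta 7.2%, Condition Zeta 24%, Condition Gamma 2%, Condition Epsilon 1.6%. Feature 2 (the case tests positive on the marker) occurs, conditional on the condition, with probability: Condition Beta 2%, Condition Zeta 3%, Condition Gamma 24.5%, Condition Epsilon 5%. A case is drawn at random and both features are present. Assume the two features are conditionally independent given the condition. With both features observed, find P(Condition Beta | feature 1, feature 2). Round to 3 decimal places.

0.031

Prior × likelihood for each hypothesis:
  Condition Beta: 0.1 × 0.072 × 0.02 = 0.000144
  Condition Zeta: 0.42 × 0.24 × 0.03 = 0.003024
  Condition Gamma: 0.27 × 0.02 × 0.245 = 0.001323
  Condition Epsilon: 0.21 × 0.016 × 0.05 = 0.000168
Normalizing constant = 0.004659.
P(Condition Beta | evidence) = 0.000144 / 0.004659 ≈ 0.031.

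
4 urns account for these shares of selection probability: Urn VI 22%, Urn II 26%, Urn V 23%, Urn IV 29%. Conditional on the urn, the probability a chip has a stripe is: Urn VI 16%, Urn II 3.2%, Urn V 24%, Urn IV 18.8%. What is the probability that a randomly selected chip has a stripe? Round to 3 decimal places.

0.153

Compute prior × likelihood for every hypothesis:
  Urn VI: 0.22 × 0.16 = 0.0352
  Urn II: 0.26 × 0.032 = 0.00832
  Urn V: 0.23 × 0.24 = 0.0552
  Urn IV: 0.29 × 0.188 = 0.05452
P(striped) = 0.0352 + 0.00832 + 0.0552 + 0.05452 = 0.15324 → 0.153.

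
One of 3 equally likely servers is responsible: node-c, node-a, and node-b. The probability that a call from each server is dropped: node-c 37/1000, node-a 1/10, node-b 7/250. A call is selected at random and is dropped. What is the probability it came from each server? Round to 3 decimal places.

With a uniform prior (1/3 each), posterior ∝ likelihood:
  node-c: 0.037
  node-a: 0.1
  node-b: 0.028
Sum = 0.165.
P(node-c | dropped) = 0.037/0.165 ≈ 0.224
P(node-a | dropped) = 0.1/0.165 ≈ 0.606
P(node-b | dropped) = 0.028/0.165 ≈ 0.170

node-c 0.224, node-a 0.606, node-b 0.170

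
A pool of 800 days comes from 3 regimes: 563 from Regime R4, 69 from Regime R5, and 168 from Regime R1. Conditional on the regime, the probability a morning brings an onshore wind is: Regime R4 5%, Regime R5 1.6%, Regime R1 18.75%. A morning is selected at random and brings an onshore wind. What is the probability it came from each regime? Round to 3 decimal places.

Regime R4 0.463, Regime R5 0.018, Regime R1 0.518

By Bayes' rule, posterior ∝ prior × likelihood:
  Regime R4: 0.70375 × 0.05 = 0.0351875
  Regime R5: 0.08625 × 0.016 = 0.00138
  Regime R1: 0.21 × 0.1875 = 0.039375
Sum = 0.0759425.
P(Regime R4 | onshore) = 0.0351875/0.0759425 ≈ 0.463
P(Regime R5 | onshore) = 0.00138/0.0759425 ≈ 0.018
P(Regime R1 | onshore) = 0.039375/0.0759425 ≈ 0.518
(Check: 0.463+0.018+0.518 = 0.999.)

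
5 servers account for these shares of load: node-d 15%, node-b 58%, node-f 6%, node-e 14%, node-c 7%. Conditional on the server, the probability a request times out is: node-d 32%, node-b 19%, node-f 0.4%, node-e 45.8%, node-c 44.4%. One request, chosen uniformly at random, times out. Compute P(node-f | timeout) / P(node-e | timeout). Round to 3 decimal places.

0.004

Prior × likelihood for each hypothesis:
  node-d: 0.15 × 0.32 = 0.048
  node-b: 0.58 × 0.19 = 0.1102
  node-f: 0.06 × 0.004 = 0.00024
  node-e: 0.14 × 0.458 = 0.06412
  node-c: 0.07 × 0.444 = 0.03108
Normalizing constant = 0.25364.
The ratio is 0.00024 / 0.06412 (the normalizer cancels) = 0.004.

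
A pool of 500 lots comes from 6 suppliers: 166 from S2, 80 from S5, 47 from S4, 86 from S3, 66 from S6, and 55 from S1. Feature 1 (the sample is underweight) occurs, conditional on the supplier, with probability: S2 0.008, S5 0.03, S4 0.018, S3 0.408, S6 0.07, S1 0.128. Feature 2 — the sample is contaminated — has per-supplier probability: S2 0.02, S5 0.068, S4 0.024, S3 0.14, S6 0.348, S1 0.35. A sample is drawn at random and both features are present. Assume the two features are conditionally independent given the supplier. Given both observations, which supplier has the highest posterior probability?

Compute prior × likelihood for every hypothesis:
  S2: 0.332 × 0.008 × 0.02 = 0.00005312
  S5: 0.16 × 0.03 × 0.068 = 0.0003264
  S4: 0.094 × 0.018 × 0.024 = 0.000040608
  S3: 0.172 × 0.408 × 0.14 = 0.00982464
  S6: 0.132 × 0.07 × 0.348 = 0.00321552
  S1: 0.11 × 0.128 × 0.35 = 0.004928
Total = 0.018388288.
Largest term belongs to S3, so S3 is most probable.

S3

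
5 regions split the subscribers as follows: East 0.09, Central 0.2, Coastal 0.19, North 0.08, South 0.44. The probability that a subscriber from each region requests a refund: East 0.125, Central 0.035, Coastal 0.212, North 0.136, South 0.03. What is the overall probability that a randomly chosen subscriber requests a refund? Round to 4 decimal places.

Compute prior × likelihood for every hypothesis:
  East: 0.09 × 0.125 = 0.01125
  Central: 0.2 × 0.035 = 0.007
  Coastal: 0.19 × 0.212 = 0.04028
  North: 0.08 × 0.136 = 0.01088
  South: 0.44 × 0.03 = 0.0132
P(refund) = 0.01125 + 0.007 + 0.04028 + 0.01088 + 0.0132 = 0.08261 → 0.0826.

0.0826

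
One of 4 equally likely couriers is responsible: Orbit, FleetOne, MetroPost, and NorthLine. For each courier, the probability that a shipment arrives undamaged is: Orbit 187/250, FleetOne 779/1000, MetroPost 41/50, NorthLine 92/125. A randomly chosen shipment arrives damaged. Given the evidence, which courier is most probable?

NorthLine

Taking complements, P(damaged | each) = Orbit 0.252, FleetOne 0.221, MetroPost 0.18, NorthLine 0.264.
With a uniform prior (1/4 each), posterior ∝ likelihood:
  Orbit: 0.252
  FleetOne: 0.221
  MetroPost: 0.18
  NorthLine: 0.264
Normalizing constant = 0.917.
Largest term belongs to NorthLine, so NorthLine is most probable.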